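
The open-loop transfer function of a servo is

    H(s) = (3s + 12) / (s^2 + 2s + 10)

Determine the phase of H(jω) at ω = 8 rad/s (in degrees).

∠H(j8) ≈ -100.1°

At s = j8: numerator = 12 + j24, denominator = -54 + j16.
∠H = ∠num − ∠den = 63.435° − (163.50°) = -100.1°.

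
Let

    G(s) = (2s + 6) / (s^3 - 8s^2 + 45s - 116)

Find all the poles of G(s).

s = 2 ± 5j, 4

The poles are the roots of the denominator s^3 - 8s^2 + 45s - 116 = 0.
Trying s = 4: the polynomial evaluates to 0, so (s - 4) is a factor.
Dividing out leaves s^2 - 4s + 29 = 0.
The quadratic formula then gives s = 2 ± 5j.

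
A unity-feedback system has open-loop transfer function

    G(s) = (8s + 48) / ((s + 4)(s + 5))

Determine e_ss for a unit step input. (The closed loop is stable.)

G(s) has no poles at the origin.
This is a Type 0 system. Kp = lim_{s→0} G(s) = 48/20 = 12/5.
e_ss = 1/(1 + Kp) = 1/(1 + 12/5) = 5/17 ≈ 0.2941.

e_ss = 0.2941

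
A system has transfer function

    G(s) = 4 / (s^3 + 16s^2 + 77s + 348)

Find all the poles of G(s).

The poles are the roots of the denominator s^3 + 16s^2 + 77s + 348 = 0.
Trying s = -12: the polynomial evaluates to 0, so (s + 12) is a factor.
Dividing out leaves s^2 + 4s + 29 = 0.
The quadratic formula then gives s = -2 ± 5j.

s = -2 + 5j, -2 - 5j, -12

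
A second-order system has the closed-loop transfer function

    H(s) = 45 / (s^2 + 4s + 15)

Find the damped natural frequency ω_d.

ω_d ≈ 3.317 rad/s

Comparing s^2 + 4s + 15 to s^2 + 2ζωₙs + ωₙ²: ωₙ = √15 ≈ 3.873 rad/s and ζ = 4/(2·√15) ≈ 0.5164.
ζωₙ = 4/2 = 2, so ω_d = ωₙ√(1−ζ²) = √(ωₙ² − (ζωₙ)²) = √(15 − 2²) = √11 ≈ 3.317 rad/s.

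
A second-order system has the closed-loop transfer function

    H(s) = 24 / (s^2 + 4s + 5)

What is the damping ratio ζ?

ζ ≈ 0.8944

Compare the denominator to the standard form s^2 + 2ζωₙs + ωₙ².
ωₙ² = 5, so ωₙ = √5 ≈ 2.236 rad/s.
2ζωₙ = 4, so ζ = 4/(2·√5) ≈ 0.8944.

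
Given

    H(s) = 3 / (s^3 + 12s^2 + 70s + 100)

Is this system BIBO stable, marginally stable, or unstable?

The denominator s^3 + 12s^2 + 70s + 100 factors as (s + 2)(s^2 + 10s + 50), giving poles at s = -2, -5 + 5j, -5 - 5j.
Since all poles lie strictly in the left half-plane, the system is stable.

stable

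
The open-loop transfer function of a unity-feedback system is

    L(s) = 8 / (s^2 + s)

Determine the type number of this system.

Factor s from the denominator: s^2 + s = s·(s + 1).
There is 1 pole at the origin, so the system is Type 1.

Type 1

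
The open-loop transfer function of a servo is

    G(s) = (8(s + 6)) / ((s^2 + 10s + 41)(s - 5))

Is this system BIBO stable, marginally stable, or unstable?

unstable

The poles can be read from the denominator factors: s = -5 + 4j, -5 - 4j, 5.
Since the pole(s) at s = 5 lie in the right half-plane, the system is unstable.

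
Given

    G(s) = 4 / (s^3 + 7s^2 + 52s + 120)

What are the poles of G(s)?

s = -2 ± 6j, -3

The poles are the roots of the denominator s^3 + 7s^2 + 52s + 120 = 0.
Trying s = -3: the polynomial evaluates to 0, so (s + 3) is a factor.
Dividing out leaves s^2 + 4s + 40 = 0.
The quadratic formula then gives s = -2 ± 6j.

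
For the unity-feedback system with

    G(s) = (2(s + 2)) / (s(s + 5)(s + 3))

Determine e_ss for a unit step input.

G(s) has one pole at the origin.
This is a Type 1 system; for a step input the steady-state error is zero.

e_ss = 0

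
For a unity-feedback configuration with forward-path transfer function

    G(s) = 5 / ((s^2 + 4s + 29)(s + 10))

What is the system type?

The denominator has no factor of s at the origin — no free integrator — so this is a Type 0 system.

Type 0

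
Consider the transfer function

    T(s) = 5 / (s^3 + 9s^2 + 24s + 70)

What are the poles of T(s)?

s = -1 ± 3j, -7

The poles are the roots of the denominator s^3 + 9s^2 + 24s + 70 = 0.
Trying s = -7: the polynomial evaluates to 0, so (s + 7) is a factor.
Dividing out leaves s^2 + 2s + 10 = 0.
The quadratic formula then gives s = -1 ± 3j.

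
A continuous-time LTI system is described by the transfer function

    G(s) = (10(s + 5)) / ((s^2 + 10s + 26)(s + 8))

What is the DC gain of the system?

G(0) = 25/104 ≈ 0.2404

At s = 0 each factor (s + a) contributes a and each (s^2 + bs + c) contributes c.
G(0) = 10·(5) / ((26) · (8)) = 50/208 = 25/104.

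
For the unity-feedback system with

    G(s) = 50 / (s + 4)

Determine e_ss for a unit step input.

G(s) has no poles at the origin.
This is a Type 0 system. Kp = lim_{s→0} G(s) = 50/4 = 25/2.
e_ss = 1/(1 + Kp) = 1/(1 + 25/2) = 2/27 ≈ 0.07407.

e_ss = 0.07407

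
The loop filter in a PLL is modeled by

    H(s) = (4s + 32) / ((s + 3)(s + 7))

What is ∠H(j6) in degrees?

At s = j6: numerator = 32 + j24, denominator = -15 + j60.
∠H = ∠num − ∠den = 36.870° − (104.04°) = -67.17°.

∠H(j6) ≈ -67.17°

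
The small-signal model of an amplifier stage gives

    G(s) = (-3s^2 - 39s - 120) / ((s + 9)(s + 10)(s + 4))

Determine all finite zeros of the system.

Set the numerator to zero: -3s^2 - 39s - 120 = 0, i.e. -3·(s^2 + 13s + 40) = 0.
Factoring: (s + 8)(s + 5) = 0.

s = -8, -5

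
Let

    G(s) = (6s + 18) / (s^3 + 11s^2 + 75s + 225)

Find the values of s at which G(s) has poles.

The poles are the roots of the denominator s^3 + 11s^2 + 75s + 225 = 0.
Trying s = -5: the polynomial evaluates to 0, so (s + 5) is a factor.
Dividing out leaves s^2 + 6s + 45 = 0.
The quadratic formula then gives s = -3 ± 6j.

s = -3 + 6j, -3 - 6j, -5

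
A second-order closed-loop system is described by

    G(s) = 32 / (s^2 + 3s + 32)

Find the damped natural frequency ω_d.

Comparing s^2 + 3s + 32 to s^2 + 2ζωₙs + ωₙ²: ωₙ = √32 ≈ 5.657 rad/s and ζ = 3/(2·√32) ≈ 0.2652.
ζωₙ = 3/2 = 1.5, so ω_d = ωₙ√(1−ζ²) = √(ωₙ² − (ζωₙ)²) = √(32 − 1.5²) = √29.75 ≈ 5.454 rad/s.

ω_d ≈ 5.454 rad/s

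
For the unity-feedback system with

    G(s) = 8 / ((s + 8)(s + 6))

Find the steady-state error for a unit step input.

G(s) has no poles at the origin.
This is a Type 0 system. Kp = lim_{s→0} G(s) = 8/48 = 1/6.
e_ss = 1/(1 + Kp) = 1/(1 + 1/6) = 6/7 ≈ 0.8571.

e_ss = 0.8571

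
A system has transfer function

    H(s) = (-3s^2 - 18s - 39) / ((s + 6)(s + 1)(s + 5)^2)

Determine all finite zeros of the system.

Set the numerator to zero: -3s^2 - 18s - 39 = 0, i.e. -3·(s^2 + 6s + 13) = 0.
Factoring: (s^2 + 6s + 13) = 0.

s = -3 ± 2j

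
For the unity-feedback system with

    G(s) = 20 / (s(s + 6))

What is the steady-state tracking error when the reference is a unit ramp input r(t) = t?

G(s) has one pole at the origin.
This is a Type 1 system. Kv = lim_{s→0} s·G(s) = 20/6 = 10/3.
e_ss = 1/Kv = 1/(10/3) = 3/10 ≈ 0.3000.

e_ss = 0.3000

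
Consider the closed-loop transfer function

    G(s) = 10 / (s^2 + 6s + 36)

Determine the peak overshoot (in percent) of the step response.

Comparing s^2 + 6s + 36 to s^2 + 2ζωₙs + ωₙ²: ωₙ = 6 rad/s and ζ = 6/(2·6) = 0.5.
%OS = 100·exp(−πζ/√(1−ζ²)) = 100·exp(−π·0.5/√(1−0.5²)) ≈ 16.3%.

%OS ≈ 16.3%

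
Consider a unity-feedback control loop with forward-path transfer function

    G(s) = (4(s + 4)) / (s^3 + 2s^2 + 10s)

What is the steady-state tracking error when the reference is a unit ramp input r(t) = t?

G(s) has one pole at the origin.
This is a Type 1 system. Kv = lim_{s→0} s·G(s) = 16/10 = 8/5.
e_ss = 1/Kv = 1/(8/5) = 5/8 ≈ 0.6250.

e_ss = 0.6250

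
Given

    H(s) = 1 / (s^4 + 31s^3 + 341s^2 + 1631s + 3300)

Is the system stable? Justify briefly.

The denominator s^4 + 31s^3 + 341s^2 + 1631s + 3300 factors as (s + 12)(s^2 + 8s + 25)(s + 11), giving poles at s = -12, -4 ± 3j, -11.
Since all poles lie strictly in the left half-plane, the system is stable.

stable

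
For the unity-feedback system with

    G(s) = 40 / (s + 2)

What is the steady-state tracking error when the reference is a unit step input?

G(s) has no poles at the origin.
This is a Type 0 system. Kp = lim_{s→0} G(s) = 40/2 = 20.
e_ss = 1/(1 + Kp) = 1/(1 + 20) = 1/21 ≈ 0.04762.

e_ss = 0.04762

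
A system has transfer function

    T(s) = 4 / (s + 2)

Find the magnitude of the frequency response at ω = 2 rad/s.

Substitute s = j2: numerator = 4, denominator = 2 + j2.
|T(j2)| = |4| / |2 + j2| = 4 / 2.8284 ≈ 1.414.

|T(j2)| ≈ 1.414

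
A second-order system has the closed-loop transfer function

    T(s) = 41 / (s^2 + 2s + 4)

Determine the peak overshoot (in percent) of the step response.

%OS ≈ 16.3%

Comparing s^2 + 2s + 4 to s^2 + 2ζωₙs + ωₙ²: ωₙ = 2 rad/s and ζ = 2/(2·2) = 0.5.
%OS = 100·exp(−πζ/√(1−ζ²)) = 100·exp(−π·0.5/√(1−0.5²)) ≈ 16.3%.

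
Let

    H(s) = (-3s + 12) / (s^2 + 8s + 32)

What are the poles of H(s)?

s = -4 ± 4j

The poles are the roots of the denominator s^2 + 8s + 32 = 0.
Using the quadratic formula: s = (-8 ± √(-64))/2 = -4 ± 4j.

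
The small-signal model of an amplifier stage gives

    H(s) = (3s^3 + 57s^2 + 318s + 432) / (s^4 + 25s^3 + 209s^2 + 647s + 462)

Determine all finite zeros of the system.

s = -9, -2, -8

Set the numerator to zero: 3s^3 + 57s^2 + 318s + 432 = 0, i.e. 3·(s^3 + 19s^2 + 106s + 144) = 0.
Factoring: (s + 9)(s + 2)(s + 8) = 0.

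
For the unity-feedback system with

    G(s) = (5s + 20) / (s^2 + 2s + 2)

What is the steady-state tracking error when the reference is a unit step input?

G(s) has no poles at the origin.
This is a Type 0 system. Kp = lim_{s→0} G(s) = 20/2 = 10.
e_ss = 1/(1 + Kp) = 1/(1 + 10) = 1/11 ≈ 0.09091.

e_ss = 0.09091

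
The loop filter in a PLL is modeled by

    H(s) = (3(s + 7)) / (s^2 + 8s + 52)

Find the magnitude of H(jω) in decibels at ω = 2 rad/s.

|H(j2)|_dB ≈ -7.30 dB

Substitute s = j2: numerator = 21 + j6, denominator = 48 + j16.
|H(j2)| = |21 + j6| / |48 + j16| = 21.840 / 50.596 ≈ 0.4317.
In decibels: 20·log₁₀(0.4317) ≈ -7.30 dB.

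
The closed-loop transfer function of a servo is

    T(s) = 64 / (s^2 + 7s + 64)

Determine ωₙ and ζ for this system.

ωₙ = 8 rad/s, ζ = 0.4375

Compare the denominator to the standard form s^2 + 2ζωₙs + ωₙ².
ωₙ² = 64, so ωₙ = 8 rad/s.
2ζωₙ = 7, so ζ = 7/(2·8) = 0.4375.
With ζ = 0.4375 the response is underdamped.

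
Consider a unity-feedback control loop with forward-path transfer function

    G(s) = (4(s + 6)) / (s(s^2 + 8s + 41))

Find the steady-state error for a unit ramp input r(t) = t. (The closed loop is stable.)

e_ss = 1.708

G(s) has one pole at the origin.
This is a Type 1 system. Kv = lim_{s→0} s·G(s) = 24/41.
e_ss = 1/Kv = 1/(24/41) = 41/24 ≈ 1.708.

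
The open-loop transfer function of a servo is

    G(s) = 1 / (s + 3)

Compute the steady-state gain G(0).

At s = 0 each factor (s + a) contributes a and each (s^2 + bs + c) contributes c.
G(0) = 1·1 / ((3)) = 1/3 = 1/3.

G(0) = 1/3 ≈ 0.3333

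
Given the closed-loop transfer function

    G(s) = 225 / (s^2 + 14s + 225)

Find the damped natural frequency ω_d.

ω_d ≈ 13.27 rad/s

Comparing s^2 + 14s + 225 to s^2 + 2ζωₙs + ωₙ²: ωₙ = 15 rad/s and ζ = 14/(2·15) ≈ 0.4667.
ζωₙ = 14/2 = 7, so ω_d = ωₙ√(1−ζ²) = √(ωₙ² − (ζωₙ)²) = √(225 − 7²) = √176 ≈ 13.27 rad/s.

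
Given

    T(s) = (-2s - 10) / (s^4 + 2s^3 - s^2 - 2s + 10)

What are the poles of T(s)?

s = 1 + j, 1 - j, -2 + j, -2 - j

The poles are the roots of the denominator s^4 + 2s^3 - s^2 - 2s + 10 = 0.
No real roots exist; factor into two real quadratics: (s^2 - 2s + 2)(s^2 + 4s + 5) = 0.
Each quadratic gives a conjugate pair via the quadratic formula.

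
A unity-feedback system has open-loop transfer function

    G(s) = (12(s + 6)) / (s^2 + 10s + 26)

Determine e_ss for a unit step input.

e_ss = 0.2653

G(s) has no poles at the origin.
This is a Type 0 system. Kp = lim_{s→0} G(s) = 72/26 = 36/13.
e_ss = 1/(1 + Kp) = 1/(1 + 36/13) = 13/49 ≈ 0.2653.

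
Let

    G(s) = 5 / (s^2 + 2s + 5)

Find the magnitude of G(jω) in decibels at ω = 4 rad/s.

|G(j4)|_dB ≈ -8.69 dB

Substitute s = j4: numerator = 5, denominator = -11 + j8.
|G(j4)| = |5| / |-11 + j8| = 5 / 13.601 ≈ 0.3676.
In decibels: 20·log₁₀(0.3676) ≈ -8.69 dB.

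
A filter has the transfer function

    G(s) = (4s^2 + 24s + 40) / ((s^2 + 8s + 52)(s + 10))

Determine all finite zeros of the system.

s = -3 + j, -3 - j

Set the numerator to zero: 4s^2 + 24s + 40 = 0, i.e. 4·(s^2 + 6s + 10) = 0.
Factoring: (s^2 + 6s + 10) = 0.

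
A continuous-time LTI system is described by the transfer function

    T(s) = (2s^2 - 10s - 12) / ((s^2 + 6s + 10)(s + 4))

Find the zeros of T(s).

s = 6, -1

Set the numerator to zero: 2s^2 - 10s - 12 = 0, i.e. 2·(s^2 - 5s - 6) = 0.
Factoring: (s - 6)(s + 1) = 0.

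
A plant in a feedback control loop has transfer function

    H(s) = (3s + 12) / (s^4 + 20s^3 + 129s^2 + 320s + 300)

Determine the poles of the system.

The poles are the roots of the denominator s^4 + 20s^3 + 129s^2 + 320s + 300 = 0.
Trying s = -10: the polynomial evaluates to 0, so (s + 10) is a factor.
Dividing out leaves s^3 + 10s^2 + 29s + 30 = 0.
This factors further as (s^2 + 4s + 5)(s + 6) = 0.

s = -2 + j, -2 - j, -10, -6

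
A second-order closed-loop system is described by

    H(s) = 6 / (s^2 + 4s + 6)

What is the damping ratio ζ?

ζ ≈ 0.8165

Compare the denominator to the standard form s^2 + 2ζωₙs + ωₙ².
ωₙ² = 6, so ωₙ = √6 ≈ 2.449 rad/s.
2ζωₙ = 4, so ζ = 4/(2·√6) ≈ 0.8165.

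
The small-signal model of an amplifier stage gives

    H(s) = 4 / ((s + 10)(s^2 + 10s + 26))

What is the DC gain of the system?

Set s = 0: H(0) = (4) / (260) = 1/65.

H(0) = 1/65 ≈ 0.01538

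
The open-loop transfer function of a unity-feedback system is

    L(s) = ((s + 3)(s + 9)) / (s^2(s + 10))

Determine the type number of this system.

Type 2

The denominator has 2 factors of s at the origin (free integrators), so this is a Type 2 system.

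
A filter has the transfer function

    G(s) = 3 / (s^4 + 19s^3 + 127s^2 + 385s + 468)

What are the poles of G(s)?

s = -9, -3 ± 2j, -4

The poles are the roots of the denominator s^4 + 19s^3 + 127s^2 + 385s + 468 = 0.
Trying s = -9: the polynomial evaluates to 0, so (s + 9) is a factor.
Dividing out leaves s^3 + 10s^2 + 37s + 52 = 0.
This factors further as (s^2 + 6s + 13)(s + 4) = 0.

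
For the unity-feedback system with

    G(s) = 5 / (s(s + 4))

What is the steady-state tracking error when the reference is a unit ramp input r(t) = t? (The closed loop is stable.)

G(s) has one pole at the origin.
This is a Type 1 system. Kv = lim_{s→0} s·G(s) = 5/4.
e_ss = 1/Kv = 1/(5/4) = 4/5 ≈ 0.8000.

e_ss = 0.8000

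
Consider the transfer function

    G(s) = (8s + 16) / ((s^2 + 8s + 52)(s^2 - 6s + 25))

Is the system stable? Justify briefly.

The poles can be read from the denominator factors: s = -4 ± 6j, 3 ± 4j.
Since the pole(s) at s = 3 ± 4j lie in the right half-plane, the system is unstable.

unstable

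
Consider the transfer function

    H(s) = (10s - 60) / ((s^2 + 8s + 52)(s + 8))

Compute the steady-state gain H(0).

Set s = 0: H(0) = (-60) / (416) = -15/104.

H(0) = -15/104 ≈ -0.1442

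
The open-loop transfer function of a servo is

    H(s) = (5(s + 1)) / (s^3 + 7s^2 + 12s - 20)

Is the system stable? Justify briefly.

unstable

The denominator s^3 + 7s^2 + 12s - 20 factors as (s - 1)(s^2 + 8s + 20), giving poles at s = 1, -4 + 2j, -4 - 2j.
Since the pole(s) at s = 1 lie in the right half-plane, the system is unstable.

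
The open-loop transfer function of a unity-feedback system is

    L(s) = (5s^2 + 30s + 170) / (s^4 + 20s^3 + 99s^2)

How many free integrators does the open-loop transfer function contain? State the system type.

Type 2

Factor s from the denominator: s^4 + 20s^3 + 99s^2 = s^2·(s^2 + 20s + 99).
There are 2 poles at the origin, so the system is Type 2.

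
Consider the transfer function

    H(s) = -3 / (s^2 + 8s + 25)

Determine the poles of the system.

s = -4 ± 3j

The poles are the roots of the denominator s^2 + 8s + 25 = 0.
Using the quadratic formula: s = (-8 ± √(-36))/2 = -4 ± 3j.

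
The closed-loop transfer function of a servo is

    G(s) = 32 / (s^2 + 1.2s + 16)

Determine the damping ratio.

ζ = 0.15

Compare the denominator to the standard form s^2 + 2ζωₙs + ωₙ².
ωₙ² = 16, so ωₙ = 4 rad/s.
2ζωₙ = 1.2, so ζ = 1.2/(2·4) = 0.15.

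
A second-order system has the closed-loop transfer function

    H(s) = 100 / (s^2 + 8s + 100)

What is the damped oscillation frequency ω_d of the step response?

Comparing s^2 + 8s + 100 to s^2 + 2ζωₙs + ωₙ²: ωₙ = 10 rad/s and ζ = 8/(2·10) = 0.4.
ζωₙ = 8/2 = 4, so ω_d = ωₙ√(1−ζ²) = √(ωₙ² − (ζωₙ)²) = √(100 − 4²) = √84 ≈ 9.165 rad/s.

ω_d ≈ 9.165 rad/s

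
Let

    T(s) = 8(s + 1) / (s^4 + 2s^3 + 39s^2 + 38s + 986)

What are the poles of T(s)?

s = 2 ± 5j, -3 ± 5j

The poles are the roots of the denominator s^4 + 2s^3 + 39s^2 + 38s + 986 = 0.
No real roots exist; factor into two real quadratics: (s^2 - 4s + 29)(s^2 + 6s + 34) = 0.
Each quadratic gives a conjugate pair via the quadratic formula.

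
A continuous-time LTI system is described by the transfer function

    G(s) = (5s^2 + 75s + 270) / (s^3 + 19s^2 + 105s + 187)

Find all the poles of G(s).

The poles are the roots of the denominator s^3 + 19s^2 + 105s + 187 = 0.
Trying s = -11: the polynomial evaluates to 0, so (s + 11) is a factor.
Dividing out leaves s^2 + 8s + 17 = 0.
The quadratic formula then gives s = -4 ± 1j.

s = -4 ± j, -11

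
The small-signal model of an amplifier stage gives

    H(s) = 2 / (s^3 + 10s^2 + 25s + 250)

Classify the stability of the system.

marginally stable

The denominator s^3 + 10s^2 + 25s + 250 factors as (s^2 + 25)(s + 10), giving poles at s = 5j, -5j, -10.
Since the simple pole(s) at s = 5j, -5j lie on the jω-axis with none in the right half-plane, the system is marginally stable.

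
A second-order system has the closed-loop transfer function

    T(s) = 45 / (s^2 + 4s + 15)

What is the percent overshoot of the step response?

%OS ≈ 15.0%

Comparing s^2 + 4s + 15 to s^2 + 2ζωₙs + ωₙ²: ωₙ = √15 ≈ 3.873 rad/s and ζ = 4/(2·√15) ≈ 0.5164.
%OS = 100·exp(−πζ/√(1−ζ²)) = 100·exp(−π·0.5164/√(1−0.5164²)) ≈ 15.0%.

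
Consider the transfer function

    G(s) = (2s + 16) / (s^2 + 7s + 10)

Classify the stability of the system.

stable

The denominator s^2 + 7s + 10 factors as (s + 2)(s + 5), giving poles at s = -2, -5.
Since all poles lie strictly in the left half-plane, the system is stable.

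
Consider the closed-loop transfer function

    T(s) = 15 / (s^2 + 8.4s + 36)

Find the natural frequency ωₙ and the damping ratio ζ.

Compare the denominator to the standard form s^2 + 2ζωₙs + ωₙ².
ωₙ² = 36, so ωₙ = 6 rad/s.
2ζωₙ = 8.4, so ζ = 8.4/(2·6) = 0.7.
With ζ = 0.7 the response is underdamped.

ωₙ = 6 rad/s, ζ = 0.7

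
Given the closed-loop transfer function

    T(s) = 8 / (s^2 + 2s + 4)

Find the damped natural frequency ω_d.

Comparing s^2 + 2s + 4 to s^2 + 2ζωₙs + ωₙ²: ωₙ = 2 rad/s and ζ = 2/(2·2) = 0.5.
ζωₙ = 2/2 = 1, so ω_d = ωₙ√(1−ζ²) = √(ωₙ² − (ζωₙ)²) = √(4 − 1²) = √3 ≈ 1.732 rad/s.

ω_d ≈ 1.732 rad/s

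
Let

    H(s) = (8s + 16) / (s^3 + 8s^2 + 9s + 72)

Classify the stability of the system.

The denominator s^3 + 8s^2 + 9s + 72 factors as (s^2 + 9)(s + 8), giving poles at s = 3j, -3j, -8.
Since the simple pole(s) at s = 3j, -3j lie on the jω-axis with none in the right half-plane, the system is marginally stable.

marginally stable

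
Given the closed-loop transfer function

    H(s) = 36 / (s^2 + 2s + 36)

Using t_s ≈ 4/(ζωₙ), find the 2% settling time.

t_s ≈ 4 s

Comparing s^2 + 2s + 36 to s^2 + 2ζωₙs + ωₙ²: ωₙ = 6 rad/s and ζ = 2/(2·6) ≈ 0.1667.
ζωₙ = 2/2 = 1, so t_s ≈ 4/(ζωₙ) = 4/1 = 4 s.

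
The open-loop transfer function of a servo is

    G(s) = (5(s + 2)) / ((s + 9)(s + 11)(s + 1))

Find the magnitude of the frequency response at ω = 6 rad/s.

|G(j6)| ≈ 0.03836

Substitute s = j6: numerator = 10 + j30, denominator = -657 + j498.
|G(j6)| = |10 + j30| / |-657 + j498| = 31.623 / 824.41 ≈ 0.03836.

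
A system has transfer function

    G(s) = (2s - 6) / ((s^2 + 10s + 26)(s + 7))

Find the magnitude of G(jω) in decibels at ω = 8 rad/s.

Substitute s = j8: numerator = -6 + j16, denominator = -906 + j256.
|G(j8)| = |-6 + j16| / |-906 + j256| = 17.088 / 941.47 ≈ 0.01815.
In decibels: 20·log₁₀(0.01815) ≈ -34.8 dB.

|G(j8)|_dB ≈ -34.8 dB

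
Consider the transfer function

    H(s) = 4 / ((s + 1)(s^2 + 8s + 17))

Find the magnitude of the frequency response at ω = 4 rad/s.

|H(j4)| ≈ 0.03030

Substitute s = j4: numerator = 4, denominator = -127 + j36.
|H(j4)| = |4| / |-127 + j36| = 4 / 132.00 ≈ 0.03030.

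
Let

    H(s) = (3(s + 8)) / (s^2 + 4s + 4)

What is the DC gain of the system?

H(0) = 6

Set s = 0: H(0) = (24) / (4) = 6.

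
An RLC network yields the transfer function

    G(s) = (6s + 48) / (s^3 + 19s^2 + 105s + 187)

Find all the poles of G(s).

s = -4 ± j, -11

The poles are the roots of the denominator s^3 + 19s^2 + 105s + 187 = 0.
Trying s = -11: the polynomial evaluates to 0, so (s + 11) is a factor.
Dividing out leaves s^2 + 8s + 17 = 0.
The quadratic formula then gives s = -4 ± 1j.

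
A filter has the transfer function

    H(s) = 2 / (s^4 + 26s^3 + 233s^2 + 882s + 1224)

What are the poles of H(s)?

The poles are the roots of the denominator s^4 + 26s^3 + 233s^2 + 882s + 1224 = 0.
Trying s = -12: the polynomial evaluates to 0, so (s + 12) is a factor.
Dividing out leaves s^3 + 14s^2 + 65s + 102 = 0.
This factors further as (s^2 + 8s + 17)(s + 6) = 0.

s = -4 + j, -4 - j, -12, -6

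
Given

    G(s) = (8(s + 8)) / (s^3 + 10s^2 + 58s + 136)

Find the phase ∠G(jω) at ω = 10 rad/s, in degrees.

∠G(j10) ≈ -154.6°

At s = j10: numerator = 64 + j80, denominator = -864 - j420.
∠G = ∠num − ∠den = 51.340° − (-154.08°) = 205.4°, which wraps to -154.6°.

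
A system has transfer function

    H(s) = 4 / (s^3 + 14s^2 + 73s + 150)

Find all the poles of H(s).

The poles are the roots of the denominator s^3 + 14s^2 + 73s + 150 = 0.
Trying s = -6: the polynomial evaluates to 0, so (s + 6) is a factor.
Dividing out leaves s^2 + 8s + 25 = 0.
The quadratic formula then gives s = -4 ± 3j.

s = -4 + 3j, -4 - 3j, -6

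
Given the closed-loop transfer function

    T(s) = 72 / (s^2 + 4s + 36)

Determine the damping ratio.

ζ ≈ 0.3333

Compare the denominator to the standard form s^2 + 2ζωₙs + ωₙ².
ωₙ² = 36, so ωₙ = 6 rad/s.
2ζωₙ = 4, so ζ = 4/(2·6) ≈ 0.3333.
With ζ = 0.3333 the response is underdamped.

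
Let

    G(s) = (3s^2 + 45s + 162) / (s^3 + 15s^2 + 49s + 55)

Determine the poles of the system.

The poles are the roots of the denominator s^3 + 15s^2 + 49s + 55 = 0.
Trying s = -11: the polynomial evaluates to 0, so (s + 11) is a factor.
Dividing out leaves s^2 + 4s + 5 = 0.
The quadratic formula then gives s = -2 ± 1j.

s = -2 ± j, -11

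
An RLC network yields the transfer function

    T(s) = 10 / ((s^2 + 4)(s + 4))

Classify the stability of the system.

marginally stable

The poles can be read from the denominator factors: s = 2j, -2j, -4.
Since the simple pole(s) at s = 2j, -2j lie on the jω-axis with none in the right half-plane, the system is marginally stable.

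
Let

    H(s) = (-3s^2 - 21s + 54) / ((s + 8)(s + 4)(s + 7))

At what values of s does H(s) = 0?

Set the numerator to zero: -3s^2 - 21s + 54 = 0, i.e. -3·(s^2 + 7s - 18) = 0.
Factoring: (s + 9)(s - 2) = 0.

s = -9, 2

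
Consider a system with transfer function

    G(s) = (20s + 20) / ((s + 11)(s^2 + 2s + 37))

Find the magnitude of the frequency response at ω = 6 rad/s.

Substitute s = j6: numerator = 20 + j120, denominator = -61 + j138.
|G(j6)| = |20 + j120| / |-61 + j138| = 121.66 / 150.88 ≈ 0.8063.

|G(j6)| ≈ 0.8063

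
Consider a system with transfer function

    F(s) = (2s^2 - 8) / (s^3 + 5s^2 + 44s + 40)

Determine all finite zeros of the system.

s = -2, 2

Set the numerator to zero: 2s^2 - 8 = 0, i.e. 2·(s^2 - 4) = 0.
Factoring: (s + 2)(s - 2) = 0.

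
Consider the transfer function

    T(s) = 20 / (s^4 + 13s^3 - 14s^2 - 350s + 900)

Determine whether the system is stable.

unstable

The denominator s^4 + 13s^3 - 14s^2 - 350s + 900 factors as (s + 9)(s + 10)(s^2 - 6s + 10), giving poles at s = -9, -10, 3 + j, 3 - j.
Since the pole(s) at s = 3 ± j lie in the right half-plane, the system is unstable.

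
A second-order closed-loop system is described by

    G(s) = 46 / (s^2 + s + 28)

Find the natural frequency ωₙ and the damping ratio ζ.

ωₙ ≈ 5.292 rad/s, ζ ≈ 0.09449

Compare the denominator to the standard form s^2 + 2ζωₙs + ωₙ².
ωₙ² = 28, so ωₙ = √28 ≈ 5.292 rad/s.
2ζωₙ = 1, so ζ = 1/(2·√28) ≈ 0.09449.
With ζ = 0.09449 the response is underdamped.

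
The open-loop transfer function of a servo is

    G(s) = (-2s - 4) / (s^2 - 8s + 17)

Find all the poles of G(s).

The poles are the roots of the denominator s^2 - 8s + 17 = 0.
Using the quadratic formula: s = (8 ± √(-4))/2 = 4 ± 1j.

s = 4 + j, 4 - j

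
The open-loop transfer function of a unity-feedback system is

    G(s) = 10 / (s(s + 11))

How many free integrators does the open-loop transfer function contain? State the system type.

Type 1

The denominator has 1 factor of s at the origin (free integrator), so this is a Type 1 system.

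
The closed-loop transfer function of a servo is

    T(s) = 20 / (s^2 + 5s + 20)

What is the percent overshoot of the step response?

%OS ≈ 12.0%

Comparing s^2 + 5s + 20 to s^2 + 2ζωₙs + ωₙ²: ωₙ = √20 ≈ 4.472 rad/s and ζ = 5/(2·√20) ≈ 0.5590.
%OS = 100·exp(−πζ/√(1−ζ²)) = 100·exp(−π·0.5590/√(1−0.5590²)) ≈ 12.0%.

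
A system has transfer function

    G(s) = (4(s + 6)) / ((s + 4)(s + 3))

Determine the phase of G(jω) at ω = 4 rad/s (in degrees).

∠G(j4) ≈ -64.44°

At s = j4: numerator = 24 + j16, denominator = -4 + j28.
∠G = ∠num − ∠den = 33.690° − (98.130°) = -64.44°.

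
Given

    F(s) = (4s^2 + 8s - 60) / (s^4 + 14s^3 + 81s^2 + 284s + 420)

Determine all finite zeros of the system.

s = 3, -5

Set the numerator to zero: 4s^2 + 8s - 60 = 0, i.e. 4·(s^2 + 2s - 15) = 0.
Factoring: (s - 3)(s + 5) = 0.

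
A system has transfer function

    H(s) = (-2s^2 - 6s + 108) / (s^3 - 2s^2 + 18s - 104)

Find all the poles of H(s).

s = -1 ± 5j, 4

The poles are the roots of the denominator s^3 - 2s^2 + 18s - 104 = 0.
Trying s = 4: the polynomial evaluates to 0, so (s - 4) is a factor.
Dividing out leaves s^2 + 2s + 26 = 0.
The quadratic formula then gives s = -1 ± 5j.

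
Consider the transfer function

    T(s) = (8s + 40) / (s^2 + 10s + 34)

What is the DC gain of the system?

T(0) = 20/17 ≈ 1.176

Set s = 0: T(0) = (40) / (34) = 20/17.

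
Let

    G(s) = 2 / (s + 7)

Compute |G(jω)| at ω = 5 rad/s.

Substitute s = j5: numerator = 2, denominator = 7 + j5.
|G(j5)| = |2| / |7 + j5| = 2 / 8.6023 ≈ 0.2325.

|G(j5)| ≈ 0.2325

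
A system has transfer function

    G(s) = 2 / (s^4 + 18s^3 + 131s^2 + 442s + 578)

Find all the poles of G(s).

The poles are the roots of the denominator s^4 + 18s^3 + 131s^2 + 442s + 578 = 0.
No real roots exist; factor into two real quadratics: (s^2 + 10s + 34)(s^2 + 8s + 17) = 0.
Each quadratic gives a conjugate pair via the quadratic formula.

s = -5 + 3j, -5 - 3j, -4 + j, -4 - j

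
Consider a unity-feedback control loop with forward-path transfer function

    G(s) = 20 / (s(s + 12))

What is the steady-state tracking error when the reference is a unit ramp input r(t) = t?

G(s) has one pole at the origin.
This is a Type 1 system. Kv = lim_{s→0} s·G(s) = 20/12 = 5/3.
e_ss = 1/Kv = 1/(5/3) = 3/5 ≈ 0.6000.

e_ss = 0.6000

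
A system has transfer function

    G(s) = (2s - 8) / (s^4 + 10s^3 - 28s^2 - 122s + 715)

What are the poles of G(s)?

The poles are the roots of the denominator s^4 + 10s^3 - 28s^2 - 122s + 715 = 0.
Trying s = -11: the polynomial evaluates to 0, so (s + 11) is a factor.
Dividing out leaves s^3 - s^2 - 17s + 65 = 0.
This factors further as (s^2 - 6s + 13)(s + 5) = 0.

s = -11, 3 + 2j, 3 - 2j, -5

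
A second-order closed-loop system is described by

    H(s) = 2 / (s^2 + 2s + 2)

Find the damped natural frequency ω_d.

Comparing s^2 + 2s + 2 to s^2 + 2ζωₙs + ωₙ²: ωₙ = √2 ≈ 1.414 rad/s and ζ = 2/(2·√2) ≈ 0.7071.
ζωₙ = 2/2 = 1, so ω_d = ωₙ√(1−ζ²) = √(ωₙ² − (ζωₙ)²) = √(2 − 1²) = √1 = 1 rad/s.

ω_d = 1 rad/s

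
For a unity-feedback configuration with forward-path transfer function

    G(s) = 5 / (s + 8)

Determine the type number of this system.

The denominator has no factor of s at the origin — no free integrator — so this is a Type 0 system.

Type 0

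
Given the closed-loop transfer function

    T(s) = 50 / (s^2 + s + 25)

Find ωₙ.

ωₙ = 5 rad/s

Compare the denominator to the standard form s^2 + 2ζωₙs + ωₙ².
ωₙ² = 25, so ωₙ = 5 rad/s.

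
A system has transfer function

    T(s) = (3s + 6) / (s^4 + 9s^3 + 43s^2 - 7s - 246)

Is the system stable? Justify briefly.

The denominator s^4 + 9s^3 + 43s^2 - 7s - 246 factors as (s - 2)(s^2 + 8s + 41)(s + 3), giving poles at s = 2, -4 + 5j, -4 - 5j, -3.
Since the pole(s) at s = 2 lie in the right half-plane, the system is unstable.

unstable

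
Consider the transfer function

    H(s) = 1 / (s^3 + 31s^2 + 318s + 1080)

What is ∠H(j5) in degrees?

∠H(j5) ≈ -78.24°

At s = j5: numerator = 1, denominator = 305 + j1465.
∠H = ∠num − ∠den = 0° − (78.240°) = -78.24°.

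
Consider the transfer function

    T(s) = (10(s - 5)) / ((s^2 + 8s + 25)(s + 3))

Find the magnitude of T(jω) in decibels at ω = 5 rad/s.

Substitute s = j5: numerator = -50 + j50, denominator = -200 + j120.
|T(j5)| = |-50 + j50| / |-200 + j120| = 70.711 / 233.24 ≈ 0.3032.
In decibels: 20·log₁₀(0.3032) ≈ -10.4 dB.

|T(j5)|_dB ≈ -10.4 dB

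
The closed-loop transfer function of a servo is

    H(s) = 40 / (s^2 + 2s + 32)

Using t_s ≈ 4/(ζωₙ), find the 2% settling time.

t_s ≈ 4 s

Comparing s^2 + 2s + 32 to s^2 + 2ζωₙs + ωₙ²: ωₙ = √32 ≈ 5.657 rad/s and ζ = 2/(2·√32) ≈ 0.1768.
ζωₙ = 2/2 = 1, so t_s ≈ 4/(ζωₙ) = 4/1 = 4 s.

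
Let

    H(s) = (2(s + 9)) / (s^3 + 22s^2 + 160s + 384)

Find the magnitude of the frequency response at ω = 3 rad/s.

|H(j3)| ≈ 0.03875

Substitute s = j3: numerator = 18 + j6, denominator = 186 + j453.
|H(j3)| = |18 + j6| / |186 + j453| = 18.974 / 489.70 ≈ 0.03875.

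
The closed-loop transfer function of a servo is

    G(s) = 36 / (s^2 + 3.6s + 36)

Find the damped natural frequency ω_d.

Comparing s^2 + 3.6s + 36 to s^2 + 2ζωₙs + ωₙ²: ωₙ = 6 rad/s and ζ = 3.6/(2·6) = 0.3.
ζωₙ = 3.6/2 = 1.8, so ω_d = ωₙ√(1−ζ²) = √(ωₙ² − (ζωₙ)²) = √(36 − 1.8²) = √32.76 ≈ 5.724 rad/s.

ω_d ≈ 5.724 rad/s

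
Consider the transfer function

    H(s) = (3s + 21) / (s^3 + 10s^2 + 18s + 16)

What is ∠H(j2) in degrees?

At s = j2: numerator = 21 + j6, denominator = -24 + j28.
∠H = ∠num − ∠den = 15.945° − (130.60°) = -114.7°.

∠H(j2) ≈ -114.7°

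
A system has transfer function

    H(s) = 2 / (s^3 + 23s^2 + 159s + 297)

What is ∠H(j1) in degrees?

∠H(j1) ≈ -29.97°

At s = j1: numerator = 2, denominator = 274 + j158.
∠H = ∠num − ∠den = 0° − (29.970°) = -29.97°.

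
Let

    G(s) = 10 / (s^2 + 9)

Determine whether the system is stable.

The poles can be read from the denominator factors: s = 3j, -3j.
Since the simple pole(s) at s = ±3j lie on the jω-axis with none in the right half-plane, the system is marginally stable.

marginally stable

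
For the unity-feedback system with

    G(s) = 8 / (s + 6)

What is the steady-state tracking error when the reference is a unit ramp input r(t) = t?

e_ss = ∞

G(s) has no poles at the origin.
This is a Type 0 system; Kv = lim_{s→0} s·G(s) = 0, so the steady-state error for a ramp input is infinite.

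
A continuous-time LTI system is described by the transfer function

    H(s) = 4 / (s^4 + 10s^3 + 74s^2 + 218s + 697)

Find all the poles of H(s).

s = -4 + 5j, -4 - 5j, -1 + 4j, -1 - 4j

The poles are the roots of the denominator s^4 + 10s^3 + 74s^2 + 218s + 697 = 0.
No real roots exist; factor into two real quadratics: (s^2 + 8s + 41)(s^2 + 2s + 17) = 0.
Each quadratic gives a conjugate pair via the quadratic formula.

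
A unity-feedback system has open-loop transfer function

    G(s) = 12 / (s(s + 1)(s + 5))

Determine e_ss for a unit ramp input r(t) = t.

G(s) has one pole at the origin.
This is a Type 1 system. Kv = lim_{s→0} s·G(s) = 12/5.
e_ss = 1/Kv = 1/(12/5) = 5/12 ≈ 0.4167.

e_ss = 0.4167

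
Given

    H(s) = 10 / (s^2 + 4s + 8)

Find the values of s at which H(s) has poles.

The poles are the roots of the denominator s^2 + 4s + 8 = 0.
Using the quadratic formula: s = (-4 ± √(-16))/2 = -2 ± 2j.

s = -2 + 2j, -2 - 2j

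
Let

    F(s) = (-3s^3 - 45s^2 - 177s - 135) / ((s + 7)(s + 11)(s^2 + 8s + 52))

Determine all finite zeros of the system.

s = -5, -1, -9

Set the numerator to zero: -3s^3 - 45s^2 - 177s - 135 = 0, i.e. -3·(s^3 + 15s^2 + 59s + 45) = 0.
Factoring: (s + 5)(s + 1)(s + 9) = 0.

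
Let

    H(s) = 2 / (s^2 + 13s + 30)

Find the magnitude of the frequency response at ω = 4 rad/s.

Substitute s = j4: numerator = 2, denominator = 14 + j52.
|H(j4)| = |2| / |14 + j52| = 2 / 53.852 ≈ 0.03714.

|H(j4)| ≈ 0.03714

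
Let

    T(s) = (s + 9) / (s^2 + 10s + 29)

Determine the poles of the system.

The poles are the roots of the denominator s^2 + 10s + 29 = 0.
Using the quadratic formula: s = (-10 ± √(-16))/2 = -5 ± 2j.

s = -5 + 2j, -5 - 2j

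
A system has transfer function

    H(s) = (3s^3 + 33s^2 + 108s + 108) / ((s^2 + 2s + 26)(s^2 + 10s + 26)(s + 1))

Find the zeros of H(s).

Set the numerator to zero: 3s^3 + 33s^2 + 108s + 108 = 0, i.e. 3·(s^3 + 11s^2 + 36s + 36) = 0.
Factoring: (s + 3)(s + 2)(s + 6) = 0.

s = -3, -2, -6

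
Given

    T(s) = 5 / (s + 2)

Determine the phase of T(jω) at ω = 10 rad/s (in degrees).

At s = j10: numerator = 5, denominator = 2 + j10.
∠T = ∠num − ∠den = 0° − (78.690°) = -78.69°.

∠T(j10) ≈ -78.69°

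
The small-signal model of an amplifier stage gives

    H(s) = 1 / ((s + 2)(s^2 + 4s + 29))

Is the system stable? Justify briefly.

The poles can be read from the denominator factors: s = -2, -2 ± 5j.
Since all poles lie strictly in the left half-plane, the system is stable.

stable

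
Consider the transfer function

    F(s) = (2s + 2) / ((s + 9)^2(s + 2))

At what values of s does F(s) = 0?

s = -1

Set the numerator to zero: 2s + 2 = 0, i.e. 2·(s + 1) = 0.
So s = -1.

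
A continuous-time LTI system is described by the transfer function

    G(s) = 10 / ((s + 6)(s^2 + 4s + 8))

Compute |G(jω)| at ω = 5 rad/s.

|G(j5)| ≈ 0.04878

Substitute s = j5: numerator = 10, denominator = -202 + j35.
|G(j5)| = |10| / |-202 + j35| = 10 / 205.01 ≈ 0.04878.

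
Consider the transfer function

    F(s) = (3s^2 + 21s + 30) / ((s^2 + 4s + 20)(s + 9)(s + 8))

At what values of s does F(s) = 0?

Set the numerator to zero: 3s^2 + 21s + 30 = 0, i.e. 3·(s^2 + 7s + 10) = 0.
Factoring: (s + 2)(s + 5) = 0.

s = -2, -5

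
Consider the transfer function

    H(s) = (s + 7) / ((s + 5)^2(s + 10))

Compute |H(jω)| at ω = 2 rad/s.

|H(j2)| ≈ 0.02462

Substitute s = j2: numerator = 7 + j2, denominator = 170 + j242.
|H(j2)| = |7 + j2| / |170 + j242| = 7.2801 / 295.74 ≈ 0.02462.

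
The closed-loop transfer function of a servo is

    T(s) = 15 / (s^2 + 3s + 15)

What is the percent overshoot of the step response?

%OS ≈ 26.7%

Comparing s^2 + 3s + 15 to s^2 + 2ζωₙs + ωₙ²: ωₙ = √15 ≈ 3.873 rad/s and ζ = 3/(2·√15) ≈ 0.3873.
%OS = 100·exp(−πζ/√(1−ζ²)) = 100·exp(−π·0.3873/√(1−0.3873²)) ≈ 26.7%.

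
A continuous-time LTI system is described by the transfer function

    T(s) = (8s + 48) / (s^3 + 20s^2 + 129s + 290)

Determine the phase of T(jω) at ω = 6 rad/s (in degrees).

∠T(j6) ≈ -82.62°

At s = j6: numerator = 48 + j48, denominator = -430 + j558.
∠T = ∠num − ∠den = 45° − (127.62°) = -82.62°.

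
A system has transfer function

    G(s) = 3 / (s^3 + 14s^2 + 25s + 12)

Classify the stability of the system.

stable

The denominator s^3 + 14s^2 + 25s + 12 factors as (s + 12)(s + 1)^2, giving poles at s = -12, -1, -1.
Since all poles lie strictly in the left half-plane, the system is stable.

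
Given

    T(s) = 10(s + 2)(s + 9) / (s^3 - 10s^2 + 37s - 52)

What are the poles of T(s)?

s = 3 + 2j, 3 - 2j, 4

The poles are the roots of the denominator s^3 - 10s^2 + 37s - 52 = 0.
Trying s = 4: the polynomial evaluates to 0, so (s - 4) is a factor.
Dividing out leaves s^2 - 6s + 13 = 0.
The quadratic formula then gives s = 3 ± 2j.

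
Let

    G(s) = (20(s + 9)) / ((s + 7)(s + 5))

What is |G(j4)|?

Substitute s = j4: numerator = 180 + j80, denominator = 19 + j48.
|G(j4)| = |180 + j80| / |19 + j48| = 196.98 / 51.624 ≈ 3.816.

|G(j4)| ≈ 3.816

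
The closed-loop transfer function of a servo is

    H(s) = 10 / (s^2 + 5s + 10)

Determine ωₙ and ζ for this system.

ωₙ ≈ 3.162 rad/s, ζ ≈ 0.7906

Compare the denominator to the standard form s^2 + 2ζωₙs + ωₙ².
ωₙ² = 10, so ωₙ = √10 ≈ 3.162 rad/s.
2ζωₙ = 5, so ζ = 5/(2·√10) ≈ 0.7906.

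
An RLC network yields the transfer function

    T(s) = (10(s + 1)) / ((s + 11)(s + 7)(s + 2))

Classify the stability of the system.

stable

The poles can be read from the denominator factors: s = -11, -7, -2.
Since all poles lie strictly in the left half-plane, the system is stable.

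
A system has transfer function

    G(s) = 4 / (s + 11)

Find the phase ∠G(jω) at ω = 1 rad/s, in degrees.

At s = j1: numerator = 4, denominator = 11 + j1.
∠G = ∠num − ∠den = 0° − (5.1944°) = -5.194°.

∠G(j1) ≈ -5.194°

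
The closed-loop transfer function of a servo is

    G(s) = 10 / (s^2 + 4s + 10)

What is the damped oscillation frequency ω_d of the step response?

Comparing s^2 + 4s + 10 to s^2 + 2ζωₙs + ωₙ²: ωₙ = √10 ≈ 3.162 rad/s and ζ = 4/(2·√10) ≈ 0.6325.
ζωₙ = 4/2 = 2, so ω_d = ωₙ√(1−ζ²) = √(ωₙ² − (ζωₙ)²) = √(10 − 2²) = √6 ≈ 2.449 rad/s.

ω_d ≈ 2.449 rad/s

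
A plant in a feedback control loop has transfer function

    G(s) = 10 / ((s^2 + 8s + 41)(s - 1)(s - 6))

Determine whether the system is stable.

The poles can be read from the denominator factors: s = -4 ± 5j, 1, 6.
Since the pole(s) at s = 1, 6 lie in the right half-plane, the system is unstable.

unstable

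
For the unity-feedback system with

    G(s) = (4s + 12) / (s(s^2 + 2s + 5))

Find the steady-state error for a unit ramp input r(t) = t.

e_ss = 0.4167

G(s) has one pole at the origin.
This is a Type 1 system. Kv = lim_{s→0} s·G(s) = 12/5.
e_ss = 1/Kv = 1/(12/5) = 5/12 ≈ 0.4167.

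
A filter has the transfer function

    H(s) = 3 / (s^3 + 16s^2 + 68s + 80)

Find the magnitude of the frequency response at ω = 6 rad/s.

Substitute s = j6: numerator = 3, denominator = -496 + j192.
|H(j6)| = |3| / |-496 + j192| = 3 / 531.86 ≈ 0.005641.

|H(j6)| ≈ 0.005641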